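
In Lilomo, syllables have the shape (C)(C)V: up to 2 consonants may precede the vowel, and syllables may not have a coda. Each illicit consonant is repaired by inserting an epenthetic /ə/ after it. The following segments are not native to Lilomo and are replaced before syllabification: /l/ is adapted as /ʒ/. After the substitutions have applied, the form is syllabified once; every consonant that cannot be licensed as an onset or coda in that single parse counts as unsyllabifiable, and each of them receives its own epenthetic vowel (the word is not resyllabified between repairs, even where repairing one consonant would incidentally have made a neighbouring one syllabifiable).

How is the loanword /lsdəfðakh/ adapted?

Substitution: /l/ → /ʒ/, giving /ʒsdəfðakh/.
Syllabifying with onset maximization leaves /ʒ/, /k/, /h/ stranded (no codas are permitted; onsets may contain at most 2 consonants).
Inserting the epenthetic vowel yields /ʒ/ → /ʒə/, /k/ → /kə/, /h/ → /hə/.

ʒəsdəfðakəhə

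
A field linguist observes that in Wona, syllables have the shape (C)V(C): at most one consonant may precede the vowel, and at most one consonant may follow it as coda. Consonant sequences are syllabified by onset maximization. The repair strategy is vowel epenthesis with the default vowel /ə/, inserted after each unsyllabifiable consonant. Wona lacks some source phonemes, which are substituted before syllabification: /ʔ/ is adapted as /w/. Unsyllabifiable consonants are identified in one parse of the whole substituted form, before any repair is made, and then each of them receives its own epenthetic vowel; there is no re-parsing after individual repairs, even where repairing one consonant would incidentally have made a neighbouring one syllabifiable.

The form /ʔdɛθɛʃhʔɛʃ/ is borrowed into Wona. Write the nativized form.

Substitution: /ʔ/ → /w/, giving /wdɛθɛʃhwɛʃ/.
Syllabifying with onset maximization leaves /w/, /h/ stranded (at most one coda consonant is licensed; onsets are limited to one consonant).
Inserting the epenthetic vowel yields /w/ → /wə/, /h/ → /hə/.

wədɛθɛʃhəwɛʃ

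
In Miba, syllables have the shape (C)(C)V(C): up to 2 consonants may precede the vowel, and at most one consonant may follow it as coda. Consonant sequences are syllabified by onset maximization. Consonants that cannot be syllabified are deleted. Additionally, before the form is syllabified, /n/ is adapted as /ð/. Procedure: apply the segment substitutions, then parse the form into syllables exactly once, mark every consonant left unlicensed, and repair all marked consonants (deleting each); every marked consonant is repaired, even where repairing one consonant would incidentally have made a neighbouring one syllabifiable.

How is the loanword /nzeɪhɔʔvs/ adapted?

Substitution: /n/ → /ð/, giving /ðzeɪhɔʔvs/.
Under (C)(C)V(C), the unsyllabifiable consonants are /v/, /s/ (at most one coda consonant is licensed; onsets may contain at most 2 consonants).
Each unlicensed consonant is deleted: /v/, /s/.

ðzeɪhɔʔ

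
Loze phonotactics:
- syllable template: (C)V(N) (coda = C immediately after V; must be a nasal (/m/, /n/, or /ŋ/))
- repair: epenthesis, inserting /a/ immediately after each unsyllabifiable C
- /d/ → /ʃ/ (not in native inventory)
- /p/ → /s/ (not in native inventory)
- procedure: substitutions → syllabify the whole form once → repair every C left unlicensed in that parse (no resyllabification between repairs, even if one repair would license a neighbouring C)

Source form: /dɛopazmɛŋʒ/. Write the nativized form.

ʃɛosazamɛŋʒa

Substitution: /d/ → /ʃ/, /p/ → /s/, giving /ʃɛosazmɛŋʒ/.
Under (C)V(N), the unsyllabifiable consonants are /z/, /ʒ/ (only a nasal (/m/, /n/, or /ŋ/) is licensed in coda position; onsets are limited to one consonant).
Inserting the epenthetic vowel yields /z/ → /za/, /ʒ/ → /ʒa/.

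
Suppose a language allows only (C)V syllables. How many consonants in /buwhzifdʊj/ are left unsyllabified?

4

The consonants /w/, /h/, /f/, /j/ cannot be parsed into a legal (C)V syllable (no codas are permitted; onsets are limited to one consonant).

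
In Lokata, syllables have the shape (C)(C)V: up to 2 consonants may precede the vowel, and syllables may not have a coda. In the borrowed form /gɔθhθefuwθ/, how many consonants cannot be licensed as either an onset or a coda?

3

Under (C)(C)V, the unsyllabifiable consonants are /θ/, /w/, /θ/ (no codas are permitted; onsets may contain at most 2 consonants).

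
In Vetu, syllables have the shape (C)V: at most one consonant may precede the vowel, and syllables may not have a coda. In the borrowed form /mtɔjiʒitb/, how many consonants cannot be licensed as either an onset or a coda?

3

The consonants /m/, /t/, /b/ cannot be parsed into a legal (C)V syllable (no codas are permitted; onsets are limited to one consonant).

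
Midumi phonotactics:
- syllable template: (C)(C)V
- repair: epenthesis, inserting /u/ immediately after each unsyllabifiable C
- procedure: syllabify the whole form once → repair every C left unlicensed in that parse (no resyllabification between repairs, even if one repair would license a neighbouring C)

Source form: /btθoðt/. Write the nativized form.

Syllabifying with onset maximization leaves /b/, /ð/, /t/ stranded (no codas are permitted; onsets may contain at most 2 consonants).
Each unlicensed consonant becomes the onset of a new syllable: /b/ → /bu/, /ð/ → /ðu/, /t/ → /tu/.

butθoðutu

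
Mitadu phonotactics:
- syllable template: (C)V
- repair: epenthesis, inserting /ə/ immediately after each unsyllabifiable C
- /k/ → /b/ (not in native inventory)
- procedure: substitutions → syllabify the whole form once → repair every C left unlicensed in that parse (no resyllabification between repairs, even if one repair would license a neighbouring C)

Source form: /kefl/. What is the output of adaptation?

Substitution: /k/ → /b/, giving /befl/.
The consonants /f/, /l/ cannot be parsed into a legal (C)V syllable (no codas are permitted; onsets are limited to one consonant).
Each unlicensed consonant becomes the onset of a new syllable: /f/ → /fə/, /l/ → /lə/.

befələ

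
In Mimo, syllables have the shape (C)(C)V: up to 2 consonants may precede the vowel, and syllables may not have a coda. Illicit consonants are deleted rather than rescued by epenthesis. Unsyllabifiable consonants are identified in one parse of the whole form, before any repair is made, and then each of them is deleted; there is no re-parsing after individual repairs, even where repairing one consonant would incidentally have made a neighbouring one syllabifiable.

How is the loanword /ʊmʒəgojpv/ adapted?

ʊmʒəgo

Under (C)(C)V, the unsyllabifiable consonants are /j/, /p/, /v/ (no codas are permitted; onsets may contain at most 2 consonants).
Deleting the stranded consonants removes /j/, /p/, /v/.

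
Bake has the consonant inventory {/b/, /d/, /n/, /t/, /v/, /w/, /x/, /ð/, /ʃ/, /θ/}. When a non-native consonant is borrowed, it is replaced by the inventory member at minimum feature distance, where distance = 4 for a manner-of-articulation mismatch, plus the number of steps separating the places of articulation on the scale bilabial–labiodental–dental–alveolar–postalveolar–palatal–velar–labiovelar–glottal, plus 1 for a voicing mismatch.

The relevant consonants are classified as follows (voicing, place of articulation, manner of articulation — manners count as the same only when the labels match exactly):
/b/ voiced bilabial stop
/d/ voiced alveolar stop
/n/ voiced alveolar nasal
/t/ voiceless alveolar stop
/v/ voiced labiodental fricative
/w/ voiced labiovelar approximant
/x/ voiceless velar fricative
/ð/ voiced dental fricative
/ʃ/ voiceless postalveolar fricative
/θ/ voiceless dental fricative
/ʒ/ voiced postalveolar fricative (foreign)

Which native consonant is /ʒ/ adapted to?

/ʃ/ is closest: same manner (fricative), place distance 0 (postalveolar→postalveolar), voicing differs (+1); total 1. Next closest is /ð/ at distance 2.

ʃ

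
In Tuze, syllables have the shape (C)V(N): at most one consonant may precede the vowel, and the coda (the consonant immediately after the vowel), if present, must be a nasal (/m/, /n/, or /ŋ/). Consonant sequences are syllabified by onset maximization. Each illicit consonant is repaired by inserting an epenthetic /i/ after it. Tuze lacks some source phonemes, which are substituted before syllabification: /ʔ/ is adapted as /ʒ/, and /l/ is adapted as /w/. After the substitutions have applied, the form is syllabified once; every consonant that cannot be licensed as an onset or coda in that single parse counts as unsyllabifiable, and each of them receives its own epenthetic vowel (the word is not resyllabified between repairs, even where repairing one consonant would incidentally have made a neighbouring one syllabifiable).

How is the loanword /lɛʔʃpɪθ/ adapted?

wɛʒiʃipɪθi

Substitution: /l/ → /w/, /ʔ/ → /ʒ/, giving /wɛʒʃpɪθ/.
Syllabifying with onset maximization leaves /ʒ/, /ʃ/, /θ/ stranded (only a nasal (/m/, /n/, or /ŋ/) is licensed in coda position; onsets are limited to one consonant).
Each unlicensed consonant becomes the onset of a new syllable: /ʒ/ → /ʒi/, /ʃ/ → /ʃi/, /θ/ → /θi/.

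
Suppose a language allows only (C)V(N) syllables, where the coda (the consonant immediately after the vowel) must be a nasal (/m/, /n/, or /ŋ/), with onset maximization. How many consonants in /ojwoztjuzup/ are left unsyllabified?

Under (C)V(N), the unsyllabifiable consonants are /j/, /z/, /t/, /p/ (only a nasal (/m/, /n/, or /ŋ/) is licensed in coda position; onsets are limited to one consonant).

4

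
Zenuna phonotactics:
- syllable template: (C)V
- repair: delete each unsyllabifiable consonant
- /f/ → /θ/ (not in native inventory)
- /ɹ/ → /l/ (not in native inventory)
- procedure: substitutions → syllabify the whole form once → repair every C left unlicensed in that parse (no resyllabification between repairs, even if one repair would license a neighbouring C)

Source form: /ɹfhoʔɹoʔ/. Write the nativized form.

holo

Substitution: /ɹ/ → /l/, /f/ → /θ/, giving /lθhoʔloʔ/.
Syllabifying with onset maximization leaves /l/, /θ/, /ʔ/, /ʔ/ stranded (no codas are permitted; onsets are limited to one consonant).
Deleting the stranded consonants removes /l/, /θ/, /ʔ/, /ʔ/.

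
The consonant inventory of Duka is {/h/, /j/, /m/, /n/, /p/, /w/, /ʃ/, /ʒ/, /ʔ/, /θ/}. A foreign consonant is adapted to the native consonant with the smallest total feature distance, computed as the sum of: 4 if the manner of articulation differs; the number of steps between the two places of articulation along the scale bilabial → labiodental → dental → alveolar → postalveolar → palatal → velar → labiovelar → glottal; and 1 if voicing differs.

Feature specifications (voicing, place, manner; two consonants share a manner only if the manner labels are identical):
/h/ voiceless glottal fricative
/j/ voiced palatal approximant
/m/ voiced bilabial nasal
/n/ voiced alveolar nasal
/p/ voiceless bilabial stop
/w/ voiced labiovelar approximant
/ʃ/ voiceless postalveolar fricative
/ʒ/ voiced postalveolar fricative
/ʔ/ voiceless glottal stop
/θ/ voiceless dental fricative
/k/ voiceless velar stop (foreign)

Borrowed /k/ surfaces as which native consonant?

ʔ

/ʔ/ is closest: same manner (stop), place distance 2 (velar→glottal), same voicing; total 2. Next closest is /h/ at distance 6.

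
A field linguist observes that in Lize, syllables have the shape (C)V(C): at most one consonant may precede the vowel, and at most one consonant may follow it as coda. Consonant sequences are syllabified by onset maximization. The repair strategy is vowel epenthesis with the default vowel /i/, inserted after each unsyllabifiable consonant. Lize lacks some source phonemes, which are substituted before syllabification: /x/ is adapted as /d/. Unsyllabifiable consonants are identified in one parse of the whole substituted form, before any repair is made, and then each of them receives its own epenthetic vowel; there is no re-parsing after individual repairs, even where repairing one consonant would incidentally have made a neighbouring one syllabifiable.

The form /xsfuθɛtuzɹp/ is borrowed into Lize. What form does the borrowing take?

disifuθɛtuzɹipi

Substitution: /x/ → /d/, giving /dsfuθɛtuzɹp/.
Syllabifying with onset maximization leaves /d/, /s/, /ɹ/, /p/ stranded (at most one coda consonant is licensed; onsets are limited to one consonant).
Each unlicensed consonant becomes the onset of a new syllable: /d/ → /di/, /s/ → /si/, /ɹ/ → /ɹi/, /p/ → /pi/.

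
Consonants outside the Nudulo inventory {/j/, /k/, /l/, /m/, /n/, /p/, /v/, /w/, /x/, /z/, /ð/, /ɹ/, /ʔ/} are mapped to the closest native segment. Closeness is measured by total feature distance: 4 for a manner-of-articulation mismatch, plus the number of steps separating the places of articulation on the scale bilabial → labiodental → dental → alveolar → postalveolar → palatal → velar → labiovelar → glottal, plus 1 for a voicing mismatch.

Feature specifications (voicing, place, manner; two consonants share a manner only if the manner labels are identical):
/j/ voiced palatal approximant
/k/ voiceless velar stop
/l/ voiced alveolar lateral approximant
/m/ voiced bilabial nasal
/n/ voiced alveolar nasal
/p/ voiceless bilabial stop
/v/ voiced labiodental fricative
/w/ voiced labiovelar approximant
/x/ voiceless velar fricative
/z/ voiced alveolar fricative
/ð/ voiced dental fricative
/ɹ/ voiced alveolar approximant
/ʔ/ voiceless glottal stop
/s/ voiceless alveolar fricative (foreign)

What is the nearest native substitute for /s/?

z

/z/ is closest: same manner (fricative), place distance 0 (alveolar→alveolar), voicing differs (+1); total 1. Next closest is /ð/ at distance 2.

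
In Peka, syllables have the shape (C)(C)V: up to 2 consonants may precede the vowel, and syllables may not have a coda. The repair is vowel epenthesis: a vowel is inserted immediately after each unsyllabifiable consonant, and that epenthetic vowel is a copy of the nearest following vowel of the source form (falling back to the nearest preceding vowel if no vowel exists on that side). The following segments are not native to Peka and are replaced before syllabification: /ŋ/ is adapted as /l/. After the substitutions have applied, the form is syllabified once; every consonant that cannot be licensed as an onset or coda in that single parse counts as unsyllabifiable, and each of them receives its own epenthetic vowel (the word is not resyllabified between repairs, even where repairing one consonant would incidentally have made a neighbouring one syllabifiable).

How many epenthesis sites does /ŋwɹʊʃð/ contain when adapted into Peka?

3

After substitution the input is /lwɹʊʃð/.
The unsyllabifiable consonants are /l/, /ʃ/, /ð/; each receives one epenthetic vowel.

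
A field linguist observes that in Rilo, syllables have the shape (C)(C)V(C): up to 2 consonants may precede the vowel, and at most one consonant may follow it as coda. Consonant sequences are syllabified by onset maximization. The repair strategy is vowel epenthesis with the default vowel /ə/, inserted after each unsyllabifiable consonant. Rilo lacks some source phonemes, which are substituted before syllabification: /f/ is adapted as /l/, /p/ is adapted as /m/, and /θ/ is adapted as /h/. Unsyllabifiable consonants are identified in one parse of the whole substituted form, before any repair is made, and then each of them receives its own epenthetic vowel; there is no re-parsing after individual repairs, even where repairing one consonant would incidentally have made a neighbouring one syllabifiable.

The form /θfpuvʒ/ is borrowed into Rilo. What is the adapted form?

Substitution: /θ/ → /h/, /f/ → /l/, /p/ → /m/, giving /hlmuvʒ/.
Syllabifying with onset maximization leaves /h/, /ʒ/ stranded (at most one coda consonant is licensed; onsets may contain at most 2 consonants).
Epenthesis after each stranded consonant: /h/ → /hə/, /ʒ/ → /ʒə/.

həlmuvʒə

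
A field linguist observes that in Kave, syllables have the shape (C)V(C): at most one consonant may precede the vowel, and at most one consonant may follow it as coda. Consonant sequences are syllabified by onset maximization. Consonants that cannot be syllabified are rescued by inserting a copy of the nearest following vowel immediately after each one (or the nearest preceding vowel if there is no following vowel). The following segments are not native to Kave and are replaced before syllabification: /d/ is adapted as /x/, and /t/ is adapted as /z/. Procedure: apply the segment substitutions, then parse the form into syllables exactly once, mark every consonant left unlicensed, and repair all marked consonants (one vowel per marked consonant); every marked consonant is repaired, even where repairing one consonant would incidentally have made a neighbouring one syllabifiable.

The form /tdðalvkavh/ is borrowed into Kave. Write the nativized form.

zaxaðalvakavha

Substitution: /t/ → /z/, /d/ → /x/, giving /zxðalvkavh/.
Syllabifying with onset maximization leaves /z/, /x/, /v/, /h/ stranded (at most one coda consonant is licensed; onsets are limited to one consonant).
Each unlicensed consonant becomes the onset of a new syllable: /z/ → /za/, /x/ → /xa/, /v/ → /va/, /h/ → /ha/.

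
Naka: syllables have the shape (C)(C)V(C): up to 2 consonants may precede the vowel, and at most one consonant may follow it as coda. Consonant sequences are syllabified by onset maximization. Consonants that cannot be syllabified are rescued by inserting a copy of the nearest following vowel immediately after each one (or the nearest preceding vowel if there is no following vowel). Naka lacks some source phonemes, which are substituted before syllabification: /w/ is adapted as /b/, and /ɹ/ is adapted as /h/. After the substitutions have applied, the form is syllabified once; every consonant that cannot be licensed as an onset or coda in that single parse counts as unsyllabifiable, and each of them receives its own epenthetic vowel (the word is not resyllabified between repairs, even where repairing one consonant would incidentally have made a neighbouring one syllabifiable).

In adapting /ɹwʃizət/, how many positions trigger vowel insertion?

After substitution the input is /hbʃizət/.
The unsyllabifiable consonants are /h/; each receives one epenthetic vowel.

1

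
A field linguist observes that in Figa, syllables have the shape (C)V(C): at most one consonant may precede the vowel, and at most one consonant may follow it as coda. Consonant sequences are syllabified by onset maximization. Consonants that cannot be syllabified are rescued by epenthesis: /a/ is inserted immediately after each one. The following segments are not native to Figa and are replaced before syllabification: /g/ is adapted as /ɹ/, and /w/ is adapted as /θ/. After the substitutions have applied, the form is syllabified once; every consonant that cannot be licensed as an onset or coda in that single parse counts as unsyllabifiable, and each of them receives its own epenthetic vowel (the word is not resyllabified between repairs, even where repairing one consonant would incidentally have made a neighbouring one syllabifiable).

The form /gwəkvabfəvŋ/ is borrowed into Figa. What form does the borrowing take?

ɹaθəkvabfəvŋa

Substitution: /g/ → /ɹ/, /w/ → /θ/, giving /ɹθəkvabfəvŋ/.
The consonants /ɹ/, /ŋ/ cannot be parsed into a legal (C)V(C) syllable (at most one coda consonant is licensed; onsets are limited to one consonant).
Each unlicensed consonant becomes the onset of a new syllable: /ɹ/ → /ɹa/, /ŋ/ → /ŋa/.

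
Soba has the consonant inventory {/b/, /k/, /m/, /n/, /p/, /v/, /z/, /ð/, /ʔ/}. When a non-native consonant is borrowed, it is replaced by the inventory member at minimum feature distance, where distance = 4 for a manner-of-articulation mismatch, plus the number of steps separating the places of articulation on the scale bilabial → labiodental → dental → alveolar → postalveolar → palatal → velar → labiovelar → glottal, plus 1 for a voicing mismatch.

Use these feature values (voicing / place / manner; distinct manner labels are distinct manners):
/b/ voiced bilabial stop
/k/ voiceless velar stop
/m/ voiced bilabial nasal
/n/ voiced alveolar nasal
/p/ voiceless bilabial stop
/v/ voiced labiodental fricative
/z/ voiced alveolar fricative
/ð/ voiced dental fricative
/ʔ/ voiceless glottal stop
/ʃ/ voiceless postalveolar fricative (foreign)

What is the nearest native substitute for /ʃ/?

/z/ is closest: same manner (fricative), place distance 1 (postalveolar→alveolar), voicing differs (+1); total 2. Next closest is /ð/ at distance 3.

z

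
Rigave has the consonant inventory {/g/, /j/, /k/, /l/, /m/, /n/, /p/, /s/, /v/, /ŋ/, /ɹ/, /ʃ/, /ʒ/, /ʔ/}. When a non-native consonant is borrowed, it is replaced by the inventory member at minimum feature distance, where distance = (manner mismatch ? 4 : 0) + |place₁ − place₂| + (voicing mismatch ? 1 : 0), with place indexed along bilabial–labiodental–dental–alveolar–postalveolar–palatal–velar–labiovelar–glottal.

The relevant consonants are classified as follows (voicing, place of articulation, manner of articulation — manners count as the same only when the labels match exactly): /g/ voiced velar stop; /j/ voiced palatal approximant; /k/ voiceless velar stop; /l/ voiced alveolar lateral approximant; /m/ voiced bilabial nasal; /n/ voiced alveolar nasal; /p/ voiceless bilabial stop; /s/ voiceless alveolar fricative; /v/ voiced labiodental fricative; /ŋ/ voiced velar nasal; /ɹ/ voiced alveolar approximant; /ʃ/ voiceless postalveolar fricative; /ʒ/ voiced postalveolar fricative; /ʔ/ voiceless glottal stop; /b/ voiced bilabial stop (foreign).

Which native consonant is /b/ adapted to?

p

/p/ is closest: same manner (stop), place distance 0 (bilabial→bilabial), voicing differs (+1); total 1. Next closest is /m/ at distance 4.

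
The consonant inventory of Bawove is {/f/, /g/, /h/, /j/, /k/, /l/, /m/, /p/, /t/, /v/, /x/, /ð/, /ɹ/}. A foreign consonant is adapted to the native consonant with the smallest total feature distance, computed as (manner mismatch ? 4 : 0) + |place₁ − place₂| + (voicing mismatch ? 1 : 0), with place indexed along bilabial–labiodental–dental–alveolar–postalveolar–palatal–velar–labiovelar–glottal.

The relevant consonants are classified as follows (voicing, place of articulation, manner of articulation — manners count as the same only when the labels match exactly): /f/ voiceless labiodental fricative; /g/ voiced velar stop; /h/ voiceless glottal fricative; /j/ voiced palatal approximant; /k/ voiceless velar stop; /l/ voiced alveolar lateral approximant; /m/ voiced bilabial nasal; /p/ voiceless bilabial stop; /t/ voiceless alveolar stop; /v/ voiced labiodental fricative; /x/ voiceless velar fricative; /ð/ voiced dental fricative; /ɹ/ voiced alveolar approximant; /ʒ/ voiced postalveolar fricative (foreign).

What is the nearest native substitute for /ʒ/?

ð

/ð/ is closest: same manner (fricative), place distance 2 (postalveolar→dental), same voicing; total 2. Next closest is /v/ at distance 3.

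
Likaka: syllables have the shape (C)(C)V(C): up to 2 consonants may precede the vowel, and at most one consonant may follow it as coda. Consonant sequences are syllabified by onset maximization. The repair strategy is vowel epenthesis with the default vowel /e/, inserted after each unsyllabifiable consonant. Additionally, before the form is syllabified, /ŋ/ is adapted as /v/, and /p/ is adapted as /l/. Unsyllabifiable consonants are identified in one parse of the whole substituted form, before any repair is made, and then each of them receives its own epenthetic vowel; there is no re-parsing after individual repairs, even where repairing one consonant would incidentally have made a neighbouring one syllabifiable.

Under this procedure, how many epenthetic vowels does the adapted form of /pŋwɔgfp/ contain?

3

After substitution the input is /lvwɔgfl/.
The unsyllabifiable consonants are /l/, /f/, /l/; each receives one epenthetic vowel.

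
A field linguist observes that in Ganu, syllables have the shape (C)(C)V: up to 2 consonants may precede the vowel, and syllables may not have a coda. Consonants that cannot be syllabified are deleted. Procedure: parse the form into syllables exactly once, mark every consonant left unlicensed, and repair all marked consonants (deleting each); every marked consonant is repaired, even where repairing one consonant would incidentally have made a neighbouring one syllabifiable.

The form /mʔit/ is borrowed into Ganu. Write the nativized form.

Under (C)(C)V, the unsyllabifiable consonants are /t/ (no codas are permitted; onsets may contain at most 2 consonants).
Deletion applies to /t/.

mʔi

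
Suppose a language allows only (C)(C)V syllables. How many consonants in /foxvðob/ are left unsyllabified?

2

Syllabifying with onset maximization leaves /x/, /b/ stranded (no codas are permitted; onsets may contain at most 2 consonants).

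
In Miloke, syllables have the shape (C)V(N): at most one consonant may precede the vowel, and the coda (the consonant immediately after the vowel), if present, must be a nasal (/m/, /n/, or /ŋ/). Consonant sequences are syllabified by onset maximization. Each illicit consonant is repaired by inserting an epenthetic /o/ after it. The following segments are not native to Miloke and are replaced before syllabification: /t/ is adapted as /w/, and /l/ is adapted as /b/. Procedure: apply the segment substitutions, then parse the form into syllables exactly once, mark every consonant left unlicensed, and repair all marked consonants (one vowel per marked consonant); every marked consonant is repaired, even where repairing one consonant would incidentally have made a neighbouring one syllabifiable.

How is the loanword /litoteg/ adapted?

biwowego

Substitution: /l/ → /b/, /t/ → /w/, giving /biwoweg/.
Syllabifying with onset maximization leaves /g/ stranded (only a nasal (/m/, /n/, or /ŋ/) is licensed in coda position; onsets are limited to one consonant).
Each unlicensed consonant becomes the onset of a new syllable: /g/ → /go/.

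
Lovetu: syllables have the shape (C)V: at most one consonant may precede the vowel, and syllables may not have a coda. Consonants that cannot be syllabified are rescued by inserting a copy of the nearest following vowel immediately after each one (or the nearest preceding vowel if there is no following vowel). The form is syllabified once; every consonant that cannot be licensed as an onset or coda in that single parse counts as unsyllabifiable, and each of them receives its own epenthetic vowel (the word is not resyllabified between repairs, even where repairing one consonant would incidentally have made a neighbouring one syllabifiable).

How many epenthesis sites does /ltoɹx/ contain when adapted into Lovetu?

The unsyllabifiable consonants are /l/, /ɹ/, /x/; each receives one epenthetic vowel.

3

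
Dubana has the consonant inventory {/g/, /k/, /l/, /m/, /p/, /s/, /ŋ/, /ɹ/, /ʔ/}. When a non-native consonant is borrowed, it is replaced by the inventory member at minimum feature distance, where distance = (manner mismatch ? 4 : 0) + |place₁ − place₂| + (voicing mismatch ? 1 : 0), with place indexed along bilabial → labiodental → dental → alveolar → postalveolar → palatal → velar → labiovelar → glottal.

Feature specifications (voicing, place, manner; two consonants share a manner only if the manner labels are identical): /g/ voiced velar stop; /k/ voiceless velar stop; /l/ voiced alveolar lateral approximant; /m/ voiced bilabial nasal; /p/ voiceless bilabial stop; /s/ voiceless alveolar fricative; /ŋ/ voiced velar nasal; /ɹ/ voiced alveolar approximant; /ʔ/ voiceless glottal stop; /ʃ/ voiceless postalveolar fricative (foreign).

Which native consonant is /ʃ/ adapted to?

s

/s/ is closest: same manner (fricative), place distance 1 (postalveolar→alveolar), same voicing; total 1. Next closest is /k/ at distance 6.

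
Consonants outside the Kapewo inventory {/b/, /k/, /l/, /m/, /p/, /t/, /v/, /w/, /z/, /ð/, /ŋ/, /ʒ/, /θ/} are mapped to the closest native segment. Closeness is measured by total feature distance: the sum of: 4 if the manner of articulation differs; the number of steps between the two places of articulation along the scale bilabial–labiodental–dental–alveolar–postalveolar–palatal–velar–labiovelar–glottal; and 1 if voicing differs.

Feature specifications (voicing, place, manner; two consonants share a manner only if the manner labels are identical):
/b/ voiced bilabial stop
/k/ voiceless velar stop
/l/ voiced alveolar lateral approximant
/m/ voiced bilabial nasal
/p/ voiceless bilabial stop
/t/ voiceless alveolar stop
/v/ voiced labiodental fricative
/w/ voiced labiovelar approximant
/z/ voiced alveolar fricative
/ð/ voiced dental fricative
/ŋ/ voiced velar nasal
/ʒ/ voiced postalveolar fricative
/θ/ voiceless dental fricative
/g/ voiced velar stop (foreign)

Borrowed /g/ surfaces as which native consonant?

/k/ is closest: same manner (stop), place distance 0 (velar→velar), voicing differs (+1); total 1. Next closest is /t/ at distance 4.

k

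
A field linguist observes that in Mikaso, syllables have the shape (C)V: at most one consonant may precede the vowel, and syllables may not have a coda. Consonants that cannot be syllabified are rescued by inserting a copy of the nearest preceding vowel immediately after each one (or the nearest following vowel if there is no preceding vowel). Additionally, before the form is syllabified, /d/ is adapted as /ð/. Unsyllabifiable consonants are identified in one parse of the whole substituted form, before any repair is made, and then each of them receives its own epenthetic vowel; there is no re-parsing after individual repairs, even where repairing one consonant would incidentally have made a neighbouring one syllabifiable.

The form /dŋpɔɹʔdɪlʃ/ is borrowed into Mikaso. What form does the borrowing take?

ðɔŋɔpɔɹɔʔɔðɪlɪʃɪ

Substitution: /d/ → /ð/, giving /ðŋpɔɹʔðɪlʃ/.
Syllabifying with onset maximization leaves /ð/, /ŋ/, /ɹ/, /ʔ/, /l/, /ʃ/ stranded (no codas are permitted; onsets are limited to one consonant).
Each unlicensed consonant becomes the onset of a new syllable: /ð/ → /ðɔ/, /ŋ/ → /ŋɔ/, /ɹ/ → /ɹɔ/, /ʔ/ → /ʔɔ/, /l/ → /lɪ/, /ʃ/ → /ʃɪ/.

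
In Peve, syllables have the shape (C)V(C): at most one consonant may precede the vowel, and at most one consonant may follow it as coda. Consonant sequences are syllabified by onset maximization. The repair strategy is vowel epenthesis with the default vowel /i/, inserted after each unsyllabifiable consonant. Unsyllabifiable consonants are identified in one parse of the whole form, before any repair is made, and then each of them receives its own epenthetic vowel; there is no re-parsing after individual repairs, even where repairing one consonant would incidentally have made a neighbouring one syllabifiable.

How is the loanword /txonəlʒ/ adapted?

Syllabifying with onset maximization leaves /t/, /ʒ/ stranded (at most one coda consonant is licensed; onsets are limited to one consonant).
Each unlicensed consonant becomes the onset of a new syllable: /t/ → /ti/, /ʒ/ → /ʒi/.

tixonəlʒi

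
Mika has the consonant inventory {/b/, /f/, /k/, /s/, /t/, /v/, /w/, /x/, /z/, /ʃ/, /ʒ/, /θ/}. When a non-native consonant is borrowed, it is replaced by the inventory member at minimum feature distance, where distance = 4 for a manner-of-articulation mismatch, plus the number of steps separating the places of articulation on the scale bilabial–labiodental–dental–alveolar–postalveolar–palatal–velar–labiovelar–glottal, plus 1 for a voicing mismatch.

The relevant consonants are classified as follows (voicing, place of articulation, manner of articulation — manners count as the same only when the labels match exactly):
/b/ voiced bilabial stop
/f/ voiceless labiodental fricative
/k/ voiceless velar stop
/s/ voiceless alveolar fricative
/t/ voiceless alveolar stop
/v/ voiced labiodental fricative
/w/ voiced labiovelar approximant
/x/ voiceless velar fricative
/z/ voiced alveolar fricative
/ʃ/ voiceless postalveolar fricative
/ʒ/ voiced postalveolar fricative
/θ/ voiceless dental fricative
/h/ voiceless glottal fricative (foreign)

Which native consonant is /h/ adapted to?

x

/x/ is closest: same manner (fricative), place distance 2 (glottal→velar), same voicing; total 2. Next closest is /ʃ/ at distance 4.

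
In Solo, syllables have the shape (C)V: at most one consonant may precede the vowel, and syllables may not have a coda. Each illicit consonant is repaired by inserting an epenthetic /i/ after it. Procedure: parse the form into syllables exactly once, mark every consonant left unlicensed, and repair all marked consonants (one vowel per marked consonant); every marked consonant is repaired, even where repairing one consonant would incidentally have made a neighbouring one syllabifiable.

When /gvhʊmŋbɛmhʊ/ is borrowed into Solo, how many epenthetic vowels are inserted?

The unsyllabifiable consonants are /g/, /v/, /m/, /ŋ/, /m/; each receives one epenthetic vowel.

5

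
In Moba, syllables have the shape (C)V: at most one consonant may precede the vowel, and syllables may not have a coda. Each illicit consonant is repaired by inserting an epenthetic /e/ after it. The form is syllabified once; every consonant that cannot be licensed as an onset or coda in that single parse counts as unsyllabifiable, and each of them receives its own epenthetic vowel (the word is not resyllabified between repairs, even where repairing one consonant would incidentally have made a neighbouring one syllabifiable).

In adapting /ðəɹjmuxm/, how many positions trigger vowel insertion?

4

The unsyllabifiable consonants are /ɹ/, /j/, /x/, /m/; each receives one epenthetic vowel.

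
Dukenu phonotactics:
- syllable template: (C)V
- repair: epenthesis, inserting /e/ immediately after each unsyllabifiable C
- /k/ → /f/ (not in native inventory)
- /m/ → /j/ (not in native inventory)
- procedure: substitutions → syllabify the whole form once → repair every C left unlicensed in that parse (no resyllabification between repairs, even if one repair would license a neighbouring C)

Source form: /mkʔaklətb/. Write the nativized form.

Substitution: /m/ → /j/, /k/ → /f/, giving /jfʔaflətb/.
The consonants /j/, /f/, /f/, /t/, /b/ cannot be parsed into a legal (C)V syllable (no codas are permitted; onsets are limited to one consonant).
Epenthesis after each stranded consonant: /j/ → /je/, /f/ → /fe/, /f/ → /fe/, /t/ → /te/, /b/ → /be/.

jefeʔafelətebe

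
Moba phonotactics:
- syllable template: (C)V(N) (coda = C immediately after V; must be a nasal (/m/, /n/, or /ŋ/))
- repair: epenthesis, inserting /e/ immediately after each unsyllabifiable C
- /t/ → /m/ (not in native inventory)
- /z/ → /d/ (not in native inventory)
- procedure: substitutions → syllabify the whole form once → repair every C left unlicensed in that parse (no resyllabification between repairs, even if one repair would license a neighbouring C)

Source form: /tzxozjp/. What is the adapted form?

medexodejepe

Substitution: /t/ → /m/, /z/ → /d/, giving /mdxodjp/.
The consonants /m/, /d/, /d/, /j/, /p/ cannot be parsed into a legal (C)V(N) syllable (only a nasal (/m/, /n/, or /ŋ/) is licensed in coda position; onsets are limited to one consonant).
Inserting the epenthetic vowel yields /m/ → /me/, /d/ → /de/, /d/ → /de/, /j/ → /je/, /p/ → /pe/.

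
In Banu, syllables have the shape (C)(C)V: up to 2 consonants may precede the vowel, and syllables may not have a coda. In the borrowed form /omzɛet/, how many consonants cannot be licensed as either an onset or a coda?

The consonants /t/ cannot be parsed into a legal (C)(C)V syllable (no codas are permitted; onsets may contain at most 2 consonants).

1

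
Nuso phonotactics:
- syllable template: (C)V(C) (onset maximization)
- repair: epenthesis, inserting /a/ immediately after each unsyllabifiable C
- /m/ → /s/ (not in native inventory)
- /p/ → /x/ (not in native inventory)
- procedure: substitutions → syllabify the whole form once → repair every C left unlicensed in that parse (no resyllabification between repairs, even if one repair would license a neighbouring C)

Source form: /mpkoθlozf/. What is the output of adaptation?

saxakoθlozfa

Substitution: /m/ → /s/, /p/ → /x/, giving /sxkoθlozf/.
Syllabifying with onset maximization leaves /s/, /x/, /f/ stranded (at most one coda consonant is licensed; onsets are limited to one consonant).
Each unlicensed consonant becomes the onset of a new syllable: /s/ → /sa/, /x/ → /xa/, /f/ → /fa/.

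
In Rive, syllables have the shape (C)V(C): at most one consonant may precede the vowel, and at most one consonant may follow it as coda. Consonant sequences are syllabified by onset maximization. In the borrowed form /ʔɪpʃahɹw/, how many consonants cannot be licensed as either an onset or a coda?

2

Under (C)V(C), the unsyllabifiable consonants are /ɹ/, /w/ (at most one coda consonant is licensed; onsets are limited to one consonant).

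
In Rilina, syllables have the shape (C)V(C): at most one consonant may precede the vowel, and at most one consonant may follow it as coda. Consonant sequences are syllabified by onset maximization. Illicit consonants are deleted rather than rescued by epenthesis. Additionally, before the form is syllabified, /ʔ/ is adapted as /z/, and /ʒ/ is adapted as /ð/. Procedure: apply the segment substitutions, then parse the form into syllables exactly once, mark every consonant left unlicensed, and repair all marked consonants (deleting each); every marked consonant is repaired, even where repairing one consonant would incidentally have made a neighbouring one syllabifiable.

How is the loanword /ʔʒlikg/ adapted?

Substitution: /ʔ/ → /z/, /ʒ/ → /ð/, giving /zðlikg/.
Syllabifying with onset maximization leaves /z/, /ð/, /g/ stranded (at most one coda consonant is licensed; onsets are limited to one consonant).
Each unlicensed consonant is deleted: /z/, /ð/, /g/.

lik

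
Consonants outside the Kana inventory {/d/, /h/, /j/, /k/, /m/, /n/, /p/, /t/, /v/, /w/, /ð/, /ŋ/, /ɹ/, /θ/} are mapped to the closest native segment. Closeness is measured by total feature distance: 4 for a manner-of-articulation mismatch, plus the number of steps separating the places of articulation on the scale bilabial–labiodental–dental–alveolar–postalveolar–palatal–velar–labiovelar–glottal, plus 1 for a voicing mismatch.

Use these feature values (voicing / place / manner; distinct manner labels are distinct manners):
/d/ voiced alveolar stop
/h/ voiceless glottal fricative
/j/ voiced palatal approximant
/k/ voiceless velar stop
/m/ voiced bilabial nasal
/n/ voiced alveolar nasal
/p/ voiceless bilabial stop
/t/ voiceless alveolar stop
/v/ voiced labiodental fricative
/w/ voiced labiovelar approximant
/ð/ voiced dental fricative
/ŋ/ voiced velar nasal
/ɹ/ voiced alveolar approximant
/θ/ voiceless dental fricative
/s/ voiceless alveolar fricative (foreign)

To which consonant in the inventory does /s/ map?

/θ/ is closest: same manner (fricative), place distance 1 (alveolar→dental), same voicing; total 1. Next closest is /ð/ at distance 2.

θ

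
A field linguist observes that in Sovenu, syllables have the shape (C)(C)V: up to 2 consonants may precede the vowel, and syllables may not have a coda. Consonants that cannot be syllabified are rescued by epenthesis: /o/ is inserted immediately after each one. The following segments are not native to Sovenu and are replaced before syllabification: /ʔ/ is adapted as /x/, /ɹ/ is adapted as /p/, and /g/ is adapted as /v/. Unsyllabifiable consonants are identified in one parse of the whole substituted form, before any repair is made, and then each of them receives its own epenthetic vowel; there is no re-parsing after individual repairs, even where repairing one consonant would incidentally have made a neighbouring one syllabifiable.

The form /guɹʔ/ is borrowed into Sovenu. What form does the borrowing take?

Substitution: /g/ → /v/, /ɹ/ → /p/, /ʔ/ → /x/, giving /vupx/.
Syllabifying with onset maximization leaves /p/, /x/ stranded (no codas are permitted; onsets may contain at most 2 consonants).
Epenthesis after each stranded consonant: /p/ → /po/, /x/ → /xo/.

vupoxo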